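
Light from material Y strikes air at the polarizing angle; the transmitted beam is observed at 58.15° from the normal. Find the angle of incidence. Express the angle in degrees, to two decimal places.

θ_B ≈ 31.85°

At Brewster's angle the reflected and refracted rays are perpendicular, so θ_B + θ_t = 90°.
θ_B = 90° − 58.15° = 31.85°.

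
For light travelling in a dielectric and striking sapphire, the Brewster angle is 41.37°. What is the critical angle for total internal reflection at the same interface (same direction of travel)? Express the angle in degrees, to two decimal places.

From Brewster, n₂/n₁ = tan θ_B = tan 41.37° = 0.8807.
Then sin θ_c = n₂/n₁ = 0.8807, so θ_c = arcsin 0.8807 = 61.73°.

θ_c ≈ 61.73°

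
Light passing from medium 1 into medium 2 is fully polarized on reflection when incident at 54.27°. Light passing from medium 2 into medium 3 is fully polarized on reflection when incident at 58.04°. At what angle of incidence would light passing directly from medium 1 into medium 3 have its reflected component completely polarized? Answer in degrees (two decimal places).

tan θ_B(1→2) = n₂/n₁ = tan 54.27° = 1.3901.
tan θ_B(2→3) = n₃/n₂ = tan 58.04° = 1.6028.
Multiplying, n₃/n₁ = 1.3901 × 1.6028 = 2.2281, and θ_B(1→3) = arctan 2.2281 = 65.83°.

θ_B ≈ 65.83°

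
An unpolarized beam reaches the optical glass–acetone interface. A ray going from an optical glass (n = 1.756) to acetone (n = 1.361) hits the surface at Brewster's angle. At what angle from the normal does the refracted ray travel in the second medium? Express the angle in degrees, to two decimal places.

θ_B = arctan(n₂/n₁) = arctan(1.361/1.756) = 37.78°.
At Brewster's angle the reflected and refracted rays are perpendicular, so θ_t = 90° − θ_B = 90° − 37.78° = 52.22°.

θ_t ≈ 52.22°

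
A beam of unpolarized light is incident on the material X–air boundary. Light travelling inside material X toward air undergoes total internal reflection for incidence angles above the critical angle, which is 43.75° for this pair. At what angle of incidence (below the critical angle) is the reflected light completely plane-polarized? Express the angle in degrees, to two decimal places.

θ_B ≈ 34.66°

n₂/n₁ = sin θ_c = sin 43.75° = 0.6915.
tan θ_B equals the same ratio, so θ_B = arctan(0.6915) = 34.66°.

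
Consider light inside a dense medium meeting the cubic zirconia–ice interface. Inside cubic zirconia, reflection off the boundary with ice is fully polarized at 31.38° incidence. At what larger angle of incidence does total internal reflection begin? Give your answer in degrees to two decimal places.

tan θ_B = n₂/n₁ = tan 31.38° = 0.6099.
Total internal reflection: sin θ_c = n₂/n₁ = 0.6099.
θ_c = arcsin(0.6099) = 37.58°.

θ_c ≈ 37.58°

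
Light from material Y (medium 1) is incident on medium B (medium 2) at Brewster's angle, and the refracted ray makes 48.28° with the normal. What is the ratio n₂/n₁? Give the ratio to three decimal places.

At Brewster incidence θ_B = 90° − θ_t = 90° − 48.28° = 41.72°.
Then n₂/n₁ = tan θ_B = tan 41.72° = 0.892.

n₂/n₁ ≈ 0.892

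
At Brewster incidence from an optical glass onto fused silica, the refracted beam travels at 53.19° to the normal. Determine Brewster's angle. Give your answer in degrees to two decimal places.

Since the reflected and refracted rays are at right angles at the polarizing angle, θ_B + θ_t = 90°.
So θ_B = 90° − θ_t = 90° − 53.19° = 36.81°.

θ_B ≈ 36.81°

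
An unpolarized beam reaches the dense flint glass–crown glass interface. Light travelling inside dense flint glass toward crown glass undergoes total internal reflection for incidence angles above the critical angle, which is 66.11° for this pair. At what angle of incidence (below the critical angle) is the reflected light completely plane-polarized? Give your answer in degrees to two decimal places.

θ_B ≈ 42.44°

At the critical angle sin θ_c = n₂/n₁, giving n₂/n₁ = sin 66.11° = 0.9143.
Then tan θ_B = n₂/n₁ = 0.9143, so θ_B = arctan 0.9143 = 42.44°.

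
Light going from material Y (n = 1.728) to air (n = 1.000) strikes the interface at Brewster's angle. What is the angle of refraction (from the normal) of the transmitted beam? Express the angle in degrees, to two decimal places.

First find Brewster's angle: tan θ_B = 1.000/1.728 = 0.5787, giving θ_B = 30.06°.
At Brewster's angle the reflected and refracted rays are perpendicular, so θ_t = 90° − θ_B = 90° − 30.06° = 59.94°.

θ_t ≈ 59.94°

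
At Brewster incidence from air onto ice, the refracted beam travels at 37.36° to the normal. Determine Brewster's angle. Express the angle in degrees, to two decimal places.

At Brewster's angle the reflected and refracted rays are perpendicular, so θ_B + θ_t = 90°.
So θ_B = 90° − θ_t = 90° − 37.36° = 52.64°.

θ_B ≈ 52.64°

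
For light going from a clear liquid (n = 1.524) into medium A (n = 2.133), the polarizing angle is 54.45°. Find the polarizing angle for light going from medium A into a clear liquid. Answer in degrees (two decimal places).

tan θ_B' = n₁/n₂ = 1/tan θ_B, so θ_B' = 90° − θ_B.
θ_B' = 90° − 54.45° = 35.55°.

θ_B' ≈ 35.55°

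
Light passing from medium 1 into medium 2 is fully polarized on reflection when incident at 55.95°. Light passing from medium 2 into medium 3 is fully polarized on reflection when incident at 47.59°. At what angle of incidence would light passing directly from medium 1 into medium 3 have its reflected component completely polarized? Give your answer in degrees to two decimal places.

θ_B ≈ 58.31°

n₂/n₁ = tan 55.95° = 1.4798 and n₃/n₂ = tan 47.59° = 1.0948.
Multiplying, n₃/n₁ = 1.4798 × 1.0948 = 1.6200, and θ_B(1→3) = arctan 1.6200 = 58.31°.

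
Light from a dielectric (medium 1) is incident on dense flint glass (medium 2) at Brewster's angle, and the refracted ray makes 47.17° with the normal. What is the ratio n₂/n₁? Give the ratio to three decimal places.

At Brewster incidence θ_B = 90° − θ_t = 90° − 47.17° = 42.83°.
tan θ_B = n₂/n₁, so n₂/n₁ = tan 42.83° = 0.927.

n₂/n₁ ≈ 0.927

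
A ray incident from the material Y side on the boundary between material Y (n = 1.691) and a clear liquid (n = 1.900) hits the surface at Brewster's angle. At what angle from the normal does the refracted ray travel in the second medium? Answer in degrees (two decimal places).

θ_t ≈ 41.67°

θ_B = arctan(n₂/n₁) = arctan(1.900/1.691) = 48.33°.
The refracted ray is perpendicular to the reflected ray, so θ_t = 90° − θ_B = 41.67°.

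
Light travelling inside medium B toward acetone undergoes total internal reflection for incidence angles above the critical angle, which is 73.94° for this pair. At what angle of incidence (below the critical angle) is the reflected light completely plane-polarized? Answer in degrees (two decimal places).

sin θ_c = n₂/n₁, so n₂/n₁ = sin 73.94° = 0.9610.
Brewster: tan θ_B = n₂/n₁ = 0.9610.
θ_B = arctan(0.9610) = 43.86°.

θ_B ≈ 43.86°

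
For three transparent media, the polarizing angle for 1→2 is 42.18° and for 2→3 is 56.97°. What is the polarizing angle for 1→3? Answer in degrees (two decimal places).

tan θ_B(1→2) = n₂/n₁ = tan 42.18° = 0.9061.
tan θ_B(2→3) = n₃/n₂ = tan 56.97° = 1.5381.
Multiplying, n₃/n₁ = 0.9061 × 1.5381 = 1.3937, and θ_B(1→3) = arctan 1.3937 = 54.34°.

θ_B ≈ 54.34°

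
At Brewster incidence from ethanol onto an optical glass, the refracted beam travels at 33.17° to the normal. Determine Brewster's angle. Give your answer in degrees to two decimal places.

Since the reflected and refracted rays are at right angles at the polarizing angle, θ_B + θ_t = 90°.
So θ_B = 90° − θ_t = 90° − 33.17° = 56.83°.

θ_B ≈ 56.83°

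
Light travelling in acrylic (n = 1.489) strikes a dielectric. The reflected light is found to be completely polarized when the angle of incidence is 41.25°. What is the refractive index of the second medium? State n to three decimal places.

n ≈ 1.306

At Brewster's angle, tan θ_B = n₂/n₁ with n₁ on the incident side (acrylic) and n₂ on the transmitted side (a dielectric).
n₂ = n₁ tan θ_B = 1.489 × tan 41.25° = 1.306.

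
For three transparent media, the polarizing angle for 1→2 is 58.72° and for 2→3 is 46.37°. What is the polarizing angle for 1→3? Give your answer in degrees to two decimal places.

θ_B ≈ 59.92°

tan θ_B(1→2) = n₂/n₁ = tan 58.72° = 1.6460.
tan θ_B(2→3) = n₃/n₂ = tan 46.37° = 1.0490.
So n₃/n₁ = (n₂/n₁)(n₃/n₂) = 1.6460 × 1.0490 = 1.7267.
θ_B(1→3) = arctan(1.7267) = 59.92°.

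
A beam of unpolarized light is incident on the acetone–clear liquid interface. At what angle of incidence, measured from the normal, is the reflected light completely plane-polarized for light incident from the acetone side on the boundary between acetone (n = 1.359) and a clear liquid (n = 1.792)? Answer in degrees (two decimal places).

θ_B ≈ 52.82°

At Brewster's angle the reflected and refracted rays are perpendicular, which with Snell's law gives tan θ_B = n₂/n₁.
Here n₂/n₁ = 1.792/1.359 = 1.3186, and Brewster's law gives tan θ_B = n₂/n₁.
So θ_B = arctan 1.3186 = 52.82°.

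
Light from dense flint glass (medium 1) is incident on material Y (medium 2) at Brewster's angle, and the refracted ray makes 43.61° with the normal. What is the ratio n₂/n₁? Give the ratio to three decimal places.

n₂/n₁ ≈ 1.050

At Brewster incidence θ_B = 90° − θ_t = 90° − 43.61° = 46.39°.
tan θ_B = n₂/n₁, so n₂/n₁ = tan 46.39° = 1.050.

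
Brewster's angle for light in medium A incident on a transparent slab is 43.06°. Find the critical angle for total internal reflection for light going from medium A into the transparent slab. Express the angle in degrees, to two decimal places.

n₂/n₁ = tan 43.06° = 0.9345; the critical angle satisfies sin θ_c = n₂/n₁.
θ_c = arcsin(0.9345) = 69.14°.

θ_c ≈ 69.14°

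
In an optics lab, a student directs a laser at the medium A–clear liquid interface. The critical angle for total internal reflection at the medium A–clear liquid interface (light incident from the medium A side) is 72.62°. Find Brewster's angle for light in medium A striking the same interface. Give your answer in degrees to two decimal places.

At the critical angle sin θ_c = n₂/n₁, giving n₂/n₁ = sin 72.62° = 0.9543.
Then tan θ_B = n₂/n₁ = 0.9543, so θ_B = arctan 0.9543 = 43.66°.

θ_B ≈ 43.66°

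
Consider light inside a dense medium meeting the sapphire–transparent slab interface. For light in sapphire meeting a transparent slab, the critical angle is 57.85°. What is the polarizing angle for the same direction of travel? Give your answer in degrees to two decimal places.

n₂/n₁ = sin θ_c = sin 57.85° = 0.8467.
tan θ_B equals the same ratio, so θ_B = arctan(0.8467) = 40.25°.

θ_B ≈ 40.25°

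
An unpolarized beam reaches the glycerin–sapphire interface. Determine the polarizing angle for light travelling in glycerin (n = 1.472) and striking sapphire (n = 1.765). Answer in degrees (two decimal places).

Here n₂/n₁ = 1.765/1.472 = 1.1990, and Brewster's law gives tan θ_B = n₂/n₁.
θ_B = arctan(1.1990) = 50.17°.

θ_B ≈ 50.17°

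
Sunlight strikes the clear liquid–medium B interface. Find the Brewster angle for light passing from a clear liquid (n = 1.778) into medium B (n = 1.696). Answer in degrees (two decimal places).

At Brewster's angle the reflected and refracted rays are perpendicular, which with Snell's law gives tan θ_B = n₂/n₁.
tan θ_B = n₂/n₁ = 1.696/1.778 = 0.9539.
θ_B = arctan(0.9539) = 43.65°.

θ_B ≈ 43.65°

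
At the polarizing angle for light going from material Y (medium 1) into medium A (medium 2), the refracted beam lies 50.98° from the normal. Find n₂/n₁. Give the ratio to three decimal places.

n₂/n₁ ≈ 0.810

θ_B + θ_t = 90°, so θ_B = 90° − 50.98° = 39.02°.
tan θ_B = n₂/n₁, so n₂/n₁ = tan 39.02° = 0.810.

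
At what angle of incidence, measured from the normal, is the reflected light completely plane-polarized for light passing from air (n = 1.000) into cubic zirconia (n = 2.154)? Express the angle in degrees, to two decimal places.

θ_B ≈ 65.10°

Here n₂/n₁ = 2.154/1.000 = 2.1540, and Brewster's law gives tan θ_B = n₂/n₁.
θ_B = arctan(2.1540) = 65.10°.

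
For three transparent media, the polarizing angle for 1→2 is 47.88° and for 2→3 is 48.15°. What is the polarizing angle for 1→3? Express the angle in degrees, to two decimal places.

θ_B ≈ 51.00°

Each Brewster angle gives a ratio: n₂/n₁ = tan 47.88° = 1.1059, n₃/n₂ = tan 48.15° = 1.1165.
So n₃/n₁ = (n₂/n₁)(n₃/n₂) = 1.1059 × 1.1165 = 1.2348.
θ_B(1→3) = arctan(1.2348) = 51.00°.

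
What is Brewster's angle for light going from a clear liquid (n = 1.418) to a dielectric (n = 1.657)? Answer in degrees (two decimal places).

Brewster's condition: tan θ_B = n₂/n₁ = 1.657/1.418 = 1.1685.
θ_B = arctan(1.1685) = 49.44°.

θ_B ≈ 49.44°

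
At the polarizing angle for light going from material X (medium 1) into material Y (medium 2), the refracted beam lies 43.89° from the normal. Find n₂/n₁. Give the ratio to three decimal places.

n₂/n₁ ≈ 1.040

θ_B + θ_t = 90°, so θ_B = 90° − 43.89° = 46.11°.
tan θ_B = n₂/n₁, so n₂/n₁ = tan 46.11° = 1.040.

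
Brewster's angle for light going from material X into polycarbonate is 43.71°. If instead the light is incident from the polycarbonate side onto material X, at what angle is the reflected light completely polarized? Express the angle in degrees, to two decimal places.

θ_B' ≈ 46.29°

The two Brewster angles are complementary: θ_B' = 90° − θ_B = 90° − 43.71° = 46.29°.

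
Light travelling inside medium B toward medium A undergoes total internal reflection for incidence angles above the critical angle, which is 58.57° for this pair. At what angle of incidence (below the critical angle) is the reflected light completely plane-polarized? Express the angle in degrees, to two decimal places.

θ_B ≈ 40.47°

sin θ_c = n₂/n₁, so n₂/n₁ = sin 58.57° = 0.8533.
Brewster: tan θ_B = n₂/n₁ = 0.8533.
θ_B = arctan(0.8533) = 40.47°.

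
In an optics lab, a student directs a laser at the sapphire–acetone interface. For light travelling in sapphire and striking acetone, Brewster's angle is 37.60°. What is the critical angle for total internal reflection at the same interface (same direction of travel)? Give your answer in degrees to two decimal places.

tan θ_B = n₂/n₁ = tan 37.60° = 0.7701.
Total internal reflection: sin θ_c = n₂/n₁ = 0.7701.
θ_c = arcsin(0.7701) = 50.36°.

θ_c ≈ 50.36°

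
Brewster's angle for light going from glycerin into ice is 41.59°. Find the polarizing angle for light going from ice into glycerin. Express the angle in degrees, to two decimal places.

θ_B' ≈ 48.41°

Reversing the direction swaps n₁ and n₂, so tan θ_B' = 1/tan θ_B and θ_B' = 90° − θ_B.
Hence θ_B' = 90° − 41.59° = 48.41°.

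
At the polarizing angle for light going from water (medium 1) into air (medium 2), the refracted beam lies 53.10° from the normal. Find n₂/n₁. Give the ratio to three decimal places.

θ_B + θ_t = 90°, so θ_B = 90° − 53.10° = 36.90°.
tan θ_B = n₂/n₁, so n₂/n₁ = tan 36.90° = 0.751.

n₂/n₁ ≈ 0.751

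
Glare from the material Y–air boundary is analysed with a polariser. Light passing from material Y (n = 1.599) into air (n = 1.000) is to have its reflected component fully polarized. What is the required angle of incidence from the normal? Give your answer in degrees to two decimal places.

Brewster's condition: tan θ_B = n₂/n₁ = 1.000/1.599 = 0.6254.
So θ_B = arctan 0.6254 = 32.02°.

θ_B ≈ 32.02°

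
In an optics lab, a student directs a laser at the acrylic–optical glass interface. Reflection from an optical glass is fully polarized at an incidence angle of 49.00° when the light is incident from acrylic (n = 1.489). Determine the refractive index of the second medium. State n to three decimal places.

n ≈ 1.713

At the polarizing angle, tan θ_B = n₂/n₁ with n₁ on the incident side (acrylic) and n₂ on the transmitted side (an optical glass).
n₂ = n₁ tan θ_B = 1.489 × tan 49.00° = 1.713.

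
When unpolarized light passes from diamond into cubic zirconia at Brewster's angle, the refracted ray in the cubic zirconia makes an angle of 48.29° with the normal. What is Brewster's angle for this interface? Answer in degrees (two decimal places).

θ_B ≈ 41.71°

At Brewster's angle the reflected and refracted rays are perpendicular, so θ_B + θ_t = 90°.
θ_B = 90° − 48.29° = 41.71°.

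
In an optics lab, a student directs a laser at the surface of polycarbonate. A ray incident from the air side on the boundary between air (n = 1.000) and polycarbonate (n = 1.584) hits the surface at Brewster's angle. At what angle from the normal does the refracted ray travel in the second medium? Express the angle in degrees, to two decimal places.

First find Brewster's angle: tan θ_B = 1.584/1.000 = 1.5840, giving θ_B = 57.74°.
Since θ_B + θ_t = 90° at Brewster incidence, θ_t = 90° − 57.74° = 32.26°.

θ_t ≈ 32.26°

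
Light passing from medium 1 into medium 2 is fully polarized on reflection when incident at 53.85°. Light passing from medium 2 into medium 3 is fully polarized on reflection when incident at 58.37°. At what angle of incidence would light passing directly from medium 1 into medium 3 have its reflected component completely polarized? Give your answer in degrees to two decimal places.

tan θ_B(1→2) = n₂/n₁ = tan 53.85° = 1.3688.
tan θ_B(2→3) = n₃/n₂ = tan 58.37° = 1.6236.
So n₃/n₁ = (n₂/n₁)(n₃/n₂) = 1.3688 × 1.6236 = 2.2224.
θ_B(1→3) = arctan(2.2224) = 65.77°.

θ_B ≈ 65.77°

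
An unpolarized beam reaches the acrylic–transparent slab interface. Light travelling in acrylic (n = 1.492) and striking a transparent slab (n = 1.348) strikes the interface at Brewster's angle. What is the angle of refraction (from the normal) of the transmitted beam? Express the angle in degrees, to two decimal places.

tan θ_B = n₂/n₁ = 1.348/1.492 = 0.9035, so θ_B = 42.10°.
The refracted ray is perpendicular to the reflected ray, so θ_t = 90° − θ_B = 47.90°.

θ_t ≈ 47.90°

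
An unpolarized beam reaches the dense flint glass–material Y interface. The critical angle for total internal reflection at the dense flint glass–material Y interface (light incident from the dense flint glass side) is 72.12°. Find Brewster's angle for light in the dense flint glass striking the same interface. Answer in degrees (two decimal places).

θ_B ≈ 43.58°

n₂/n₁ = sin θ_c = sin 72.12° = 0.9517.
tan θ_B equals the same ratio, so θ_B = arctan(0.9517) = 43.58°.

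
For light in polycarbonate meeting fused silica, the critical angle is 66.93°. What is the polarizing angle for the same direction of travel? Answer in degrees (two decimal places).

sin θ_c = n₂/n₁, so n₂/n₁ = sin 66.93° = 0.9200.
Brewster: tan θ_B = n₂/n₁ = 0.9200.
θ_B = arctan(0.9200) = 42.61°.

θ_B ≈ 42.61°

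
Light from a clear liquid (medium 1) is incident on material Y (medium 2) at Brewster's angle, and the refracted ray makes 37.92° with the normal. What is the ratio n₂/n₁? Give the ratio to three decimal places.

θ_B + θ_t = 90°, so θ_B = 90° − 37.92° = 52.08°.
Then n₂/n₁ = tan θ_B = tan 52.08° = 1.284.

n₂/n₁ ≈ 1.284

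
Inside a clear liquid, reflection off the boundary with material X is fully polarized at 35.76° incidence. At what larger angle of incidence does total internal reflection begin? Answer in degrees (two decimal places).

θ_c ≈ 46.07°

n₂/n₁ = tan 35.76° = 0.7202; the critical angle satisfies sin θ_c = n₂/n₁.
θ_c = arcsin(0.7202) = 46.07°.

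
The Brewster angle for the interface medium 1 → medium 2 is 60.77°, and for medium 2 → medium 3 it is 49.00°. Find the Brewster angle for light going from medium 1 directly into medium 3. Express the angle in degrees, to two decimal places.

θ_B ≈ 64.06°

tan θ_B(1→2) = n₂/n₁ = tan 60.77° = 1.7871.
tan θ_B(2→3) = n₃/n₂ = tan 49.00° = 1.1504.
n₃/n₁ = 2.0558. Then tan θ_B(1→3) = n₃/n₁, so θ_B(1→3) = arctan(2.0558) = 64.06°.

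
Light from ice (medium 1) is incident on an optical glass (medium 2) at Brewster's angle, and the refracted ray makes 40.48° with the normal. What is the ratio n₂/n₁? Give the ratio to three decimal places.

θ_B + θ_t = 90°, so θ_B = 90° − 40.48° = 49.52°.
tan θ_B = n₂/n₁, so n₂/n₁ = tan 49.52° = 1.172.

n₂/n₁ ≈ 1.172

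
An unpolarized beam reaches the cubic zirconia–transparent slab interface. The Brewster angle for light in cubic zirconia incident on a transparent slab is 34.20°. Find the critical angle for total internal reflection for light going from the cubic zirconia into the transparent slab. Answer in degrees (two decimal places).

tan θ_B = n₂/n₁ = tan 34.20° = 0.6796.
Total internal reflection: sin θ_c = n₂/n₁ = 0.6796.
θ_c = arcsin(0.6796) = 42.81°.

θ_c ≈ 42.81°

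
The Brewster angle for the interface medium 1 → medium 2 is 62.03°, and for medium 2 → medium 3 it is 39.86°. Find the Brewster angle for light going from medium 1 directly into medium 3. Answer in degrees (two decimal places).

n₂/n₁ = tan 62.03° = 1.8831 and n₃/n₂ = tan 39.86° = 0.8349.
n₃/n₁ = 1.5723. Then tan θ_B(1→3) = n₃/n₁, so θ_B(1→3) = arctan(1.5723) = 57.54°.

θ_B ≈ 57.54°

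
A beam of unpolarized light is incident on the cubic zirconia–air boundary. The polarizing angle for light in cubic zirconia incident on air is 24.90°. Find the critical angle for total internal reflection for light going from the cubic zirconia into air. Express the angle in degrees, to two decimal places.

θ_c ≈ 27.66°

tan θ_B = n₂/n₁ = tan 24.90° = 0.4642.
Total internal reflection: sin θ_c = n₂/n₁ = 0.4642.
θ_c = arcsin(0.4642) = 27.66°.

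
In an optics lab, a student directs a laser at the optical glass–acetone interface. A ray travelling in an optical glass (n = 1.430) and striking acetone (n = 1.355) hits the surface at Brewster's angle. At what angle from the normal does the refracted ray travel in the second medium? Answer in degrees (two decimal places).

θ_B = arctan(n₂/n₁) = arctan(1.355/1.430) = 43.46°.
The refracted ray is perpendicular to the reflected ray, so θ_t = 90° − θ_B = 46.54°.

θ_t ≈ 46.54°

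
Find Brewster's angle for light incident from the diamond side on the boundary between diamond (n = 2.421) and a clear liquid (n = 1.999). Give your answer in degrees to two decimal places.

tan θ_B = n₂/n₁ = 1.999/2.421 = 0.8257.
So θ_B = arctan 0.8257 = 39.55°.

θ_B ≈ 39.55°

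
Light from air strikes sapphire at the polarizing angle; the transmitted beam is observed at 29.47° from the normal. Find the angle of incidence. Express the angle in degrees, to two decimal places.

Brewster's condition makes the reflected and refracted beams perpendicular: θ_B + θ_t = 90°.
So θ_B = 90° − θ_t = 90° − 29.47° = 60.53°.

θ_B ≈ 60.53°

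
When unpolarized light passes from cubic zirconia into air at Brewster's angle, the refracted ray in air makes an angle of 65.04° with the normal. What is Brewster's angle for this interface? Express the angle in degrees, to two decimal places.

Brewster's condition makes the reflected and refracted beams perpendicular: θ_B + θ_t = 90°.
So θ_B = 90° − θ_t = 90° − 65.04° = 24.96°.

θ_B ≈ 24.96°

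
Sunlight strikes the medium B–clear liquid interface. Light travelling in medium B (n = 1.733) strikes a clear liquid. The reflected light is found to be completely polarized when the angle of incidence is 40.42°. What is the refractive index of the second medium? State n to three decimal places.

Full polarization of the reflected beam means tan θ_B = n₂/n₁, where n₁ is the incident medium (medium B).
n₂ = n₁ tan θ_B = 1.733 × tan 40.42° = 1.476.

n ≈ 1.476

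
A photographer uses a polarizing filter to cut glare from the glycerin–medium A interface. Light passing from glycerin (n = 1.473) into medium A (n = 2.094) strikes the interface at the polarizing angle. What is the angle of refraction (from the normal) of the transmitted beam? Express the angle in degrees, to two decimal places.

First find Brewster's angle: tan θ_B = 2.094/1.473 = 1.4216, giving θ_B = 54.88°.
At Brewster's angle the reflected and refracted rays are perpendicular, so θ_t = 90° − θ_B = 90° − 54.88° = 35.12°.

θ_t ≈ 35.12°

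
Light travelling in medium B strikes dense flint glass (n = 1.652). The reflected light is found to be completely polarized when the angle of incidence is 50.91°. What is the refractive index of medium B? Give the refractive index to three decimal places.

n ≈ 1.342

Full polarization of the reflected beam means tan θ_B = n₂/n₁, where n₁ is the incident medium (medium B).
n₁ = n₂ / tan θ_B = 1.652 / tan 50.91° = 1.342.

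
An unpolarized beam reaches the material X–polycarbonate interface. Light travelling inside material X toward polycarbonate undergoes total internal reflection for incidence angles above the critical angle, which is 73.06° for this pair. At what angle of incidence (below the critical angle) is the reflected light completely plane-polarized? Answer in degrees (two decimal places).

θ_B ≈ 43.73°

At the critical angle sin θ_c = n₂/n₁, giving n₂/n₁ = sin 73.06° = 0.9566.
Then tan θ_B = n₂/n₁ = 0.9566, so θ_B = arctan 0.9566 = 43.73°.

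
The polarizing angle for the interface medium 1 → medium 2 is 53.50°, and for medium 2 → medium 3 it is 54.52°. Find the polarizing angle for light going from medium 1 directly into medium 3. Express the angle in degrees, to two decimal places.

θ_B ≈ 62.19°

Each Brewster angle gives a ratio: n₂/n₁ = tan 53.50° = 1.3514, n₃/n₂ = tan 54.52° = 1.4030.
So n₃/n₁ = (n₂/n₁)(n₃/n₂) = 1.3514 × 1.4030 = 1.8960.
θ_B(1→3) = arctan(1.8960) = 62.19°.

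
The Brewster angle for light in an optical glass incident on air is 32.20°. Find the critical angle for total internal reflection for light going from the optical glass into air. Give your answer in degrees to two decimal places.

θ_c ≈ 39.03°

n₂/n₁ = tan 32.20° = 0.6297; the critical angle satisfies sin θ_c = n₂/n₁.
θ_c = arcsin(0.6297) = 39.03°.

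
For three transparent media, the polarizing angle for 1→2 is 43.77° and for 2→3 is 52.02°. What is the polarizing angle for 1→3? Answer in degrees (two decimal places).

Each Brewster angle gives a ratio: n₂/n₁ = tan 43.77° = 0.9580, n₃/n₂ = tan 52.02° = 1.2809.
Multiplying, n₃/n₁ = 0.9580 × 1.2809 = 1.2270, and θ_B(1→3) = arctan 1.2270 = 50.82°.

θ_B ≈ 50.82°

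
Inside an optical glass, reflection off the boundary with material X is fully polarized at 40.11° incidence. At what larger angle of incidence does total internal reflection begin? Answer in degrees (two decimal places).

n₂/n₁ = tan 40.11° = 0.8424; the critical angle satisfies sin θ_c = n₂/n₁.
θ_c = arcsin(0.8424) = 57.39°.

θ_c ≈ 57.39°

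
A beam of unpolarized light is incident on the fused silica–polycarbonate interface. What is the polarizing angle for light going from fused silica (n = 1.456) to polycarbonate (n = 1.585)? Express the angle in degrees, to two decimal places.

Here n₂/n₁ = 1.585/1.456 = 1.0886, and Brewster's law gives tan θ_B = n₂/n₁.
θ_B = arctan(1.0886) = 47.43°.

θ_B ≈ 47.43°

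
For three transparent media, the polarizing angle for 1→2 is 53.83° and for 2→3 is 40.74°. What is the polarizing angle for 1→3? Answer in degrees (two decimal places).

n₂/n₁ = tan 53.83° = 1.3678 and n₃/n₂ = tan 40.74° = 0.8614.
n₃/n₁ = 1.1782. Then tan θ_B(1→3) = n₃/n₁, so θ_B(1→3) = arctan(1.1782) = 49.68°.

θ_B ≈ 49.68°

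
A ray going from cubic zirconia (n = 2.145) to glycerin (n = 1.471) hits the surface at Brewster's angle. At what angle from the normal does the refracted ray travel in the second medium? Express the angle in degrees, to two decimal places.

θ_t ≈ 55.56°

tan θ_B = n₂/n₁ = 1.471/2.145 = 0.6858, so θ_B = 34.44°.
The refracted ray is perpendicular to the reflected ray, so θ_t = 90° − θ_B = 55.56°.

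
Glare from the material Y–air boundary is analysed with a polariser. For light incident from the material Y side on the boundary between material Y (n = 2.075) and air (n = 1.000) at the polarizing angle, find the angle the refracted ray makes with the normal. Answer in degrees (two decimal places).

θ_B = arctan(n₂/n₁) = arctan(1.000/2.075) = 25.73°.
The refracted ray is perpendicular to the reflected ray, so θ_t = 90° − θ_B = 64.27°.

θ_t ≈ 64.27°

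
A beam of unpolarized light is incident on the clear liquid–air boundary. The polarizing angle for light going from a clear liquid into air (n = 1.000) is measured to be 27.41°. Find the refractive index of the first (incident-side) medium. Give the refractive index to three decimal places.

n ≈ 1.928

At the polarizing angle, tan θ_B = n₂/n₁ with n₁ on the incident side (a clear liquid) and n₂ on the transmitted side (air).
n₁ = n₂ / tan θ_B = 1.000 / tan 27.41° = 1.928.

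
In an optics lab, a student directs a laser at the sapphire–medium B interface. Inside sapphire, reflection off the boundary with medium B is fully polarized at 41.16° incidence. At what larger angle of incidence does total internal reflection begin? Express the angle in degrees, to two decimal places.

θ_c ≈ 60.95°

n₂/n₁ = tan 41.16° = 0.8742; the critical angle satisfies sin θ_c = n₂/n₁.
θ_c = arcsin(0.8742) = 60.95°.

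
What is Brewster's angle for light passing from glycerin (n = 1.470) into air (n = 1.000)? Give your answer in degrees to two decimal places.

The reflected p-component vanishes when tan θ_B = n₂/n₁.
tan θ_B = n₂/n₁ = 1.000/1.470 = 0.6803.
θ_B = arctan(0.6803) = 34.23°.

θ_B ≈ 34.23°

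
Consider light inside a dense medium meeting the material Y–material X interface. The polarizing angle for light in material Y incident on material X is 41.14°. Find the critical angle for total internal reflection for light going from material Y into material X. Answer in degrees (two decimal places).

θ_c ≈ 60.88°

From Brewster, n₂/n₁ = tan θ_B = tan 41.14° = 0.8736.
Then sin θ_c = n₂/n₁ = 0.8736, so θ_c = arcsin 0.8736 = 60.88°.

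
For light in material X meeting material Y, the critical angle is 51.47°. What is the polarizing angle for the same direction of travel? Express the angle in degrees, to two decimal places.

sin θ_c = n₂/n₁, so n₂/n₁ = sin 51.47° = 0.7823.
Brewster: tan θ_B = n₂/n₁ = 0.7823.
θ_B = arctan(0.7823) = 38.04°.

θ_B ≈ 38.04°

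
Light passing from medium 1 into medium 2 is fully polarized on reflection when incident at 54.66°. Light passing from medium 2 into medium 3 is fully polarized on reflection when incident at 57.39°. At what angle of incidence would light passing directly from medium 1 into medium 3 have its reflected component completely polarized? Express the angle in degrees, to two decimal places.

θ_B ≈ 65.60°

Each Brewster angle gives a ratio: n₂/n₁ = tan 54.66° = 1.4103, n₃/n₂ = tan 57.39° = 1.5631.
Multiplying, n₃/n₁ = 1.4103 × 1.5631 = 2.2043, and θ_B(1→3) = arctan 2.2043 = 65.60°.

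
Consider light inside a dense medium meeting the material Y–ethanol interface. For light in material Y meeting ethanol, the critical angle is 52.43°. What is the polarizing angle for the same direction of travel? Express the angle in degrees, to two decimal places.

sin θ_c = n₂/n₁, so n₂/n₁ = sin 52.43° = 0.7926.
Brewster: tan θ_B = n₂/n₁ = 0.7926.
θ_B = arctan(0.7926) = 38.40°.

θ_B ≈ 38.40°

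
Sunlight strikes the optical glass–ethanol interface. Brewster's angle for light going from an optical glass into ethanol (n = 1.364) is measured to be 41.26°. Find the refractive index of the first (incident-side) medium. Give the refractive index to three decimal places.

n ≈ 1.555

At Brewster's angle, tan θ_B = n₂/n₁ with n₁ on the incident side (an optical glass) and n₂ on the transmitted side (ethanol).
n₁ = n₂ / tan θ_B = 1.364 / tan 41.26° = 1.555.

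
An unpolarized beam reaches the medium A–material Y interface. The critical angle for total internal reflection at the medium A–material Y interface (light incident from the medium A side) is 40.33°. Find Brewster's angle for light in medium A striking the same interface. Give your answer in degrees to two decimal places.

θ_B ≈ 32.91°

At the critical angle sin θ_c = n₂/n₁, giving n₂/n₁ = sin 40.33° = 0.6472.
Then tan θ_B = n₂/n₁ = 0.6472, so θ_B = arctan 0.6472 = 32.91°.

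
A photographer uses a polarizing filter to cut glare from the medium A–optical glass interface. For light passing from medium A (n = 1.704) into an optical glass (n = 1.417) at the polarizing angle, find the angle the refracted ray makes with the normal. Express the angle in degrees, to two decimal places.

θ_t ≈ 50.25°

First find Brewster's angle: tan θ_B = 1.417/1.704 = 0.8316, giving θ_B = 39.75°.
The refracted ray is perpendicular to the reflected ray, so θ_t = 90° − θ_B = 50.25°.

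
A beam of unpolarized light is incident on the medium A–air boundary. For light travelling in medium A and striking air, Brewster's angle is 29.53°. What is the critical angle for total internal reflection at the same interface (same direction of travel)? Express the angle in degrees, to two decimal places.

n₂/n₁ = tan 29.53° = 0.5665; the critical angle satisfies sin θ_c = n₂/n₁.
θ_c = arcsin(0.5665) = 34.50°.

θ_c ≈ 34.50°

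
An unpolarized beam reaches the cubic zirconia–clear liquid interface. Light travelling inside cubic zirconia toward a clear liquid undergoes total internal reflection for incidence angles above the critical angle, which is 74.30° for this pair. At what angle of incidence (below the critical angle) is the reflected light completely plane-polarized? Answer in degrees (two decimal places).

θ_B ≈ 43.91°

At the critical angle sin θ_c = n₂/n₁, giving n₂/n₁ = sin 74.30° = 0.9627.
Then tan θ_B = n₂/n₁ = 0.9627, so θ_B = arctan 0.9627 = 43.91°.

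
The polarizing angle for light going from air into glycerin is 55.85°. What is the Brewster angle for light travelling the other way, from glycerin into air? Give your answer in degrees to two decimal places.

tan θ_B' = n₁/n₂ = 1/tan θ_B, so θ_B' = 90° − θ_B.
θ_B' = 90° − 55.85° = 34.15°.

θ_B' ≈ 34.15°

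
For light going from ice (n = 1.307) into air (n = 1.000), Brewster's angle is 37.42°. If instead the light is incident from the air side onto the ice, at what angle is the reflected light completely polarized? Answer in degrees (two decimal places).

Reversing the direction swaps n₁ and n₂, so tan θ_B' = 1/tan θ_B and θ_B' = 90° − θ_B.
Hence θ_B' = 90° − 37.42° = 52.58°.

θ_B' ≈ 52.58°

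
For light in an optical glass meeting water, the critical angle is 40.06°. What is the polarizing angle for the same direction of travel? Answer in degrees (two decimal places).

θ_B ≈ 32.76°

n₂/n₁ = sin θ_c = sin 40.06° = 0.6436.
tan θ_B equals the same ratio, so θ_B = arctan(0.6436) = 32.76°.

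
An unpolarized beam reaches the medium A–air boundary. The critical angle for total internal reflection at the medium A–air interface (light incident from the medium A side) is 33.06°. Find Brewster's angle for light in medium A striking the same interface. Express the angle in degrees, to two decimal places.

n₂/n₁ = sin θ_c = sin 33.06° = 0.5455.
tan θ_B equals the same ratio, so θ_B = arctan(0.5455) = 28.61°.

θ_B ≈ 28.61°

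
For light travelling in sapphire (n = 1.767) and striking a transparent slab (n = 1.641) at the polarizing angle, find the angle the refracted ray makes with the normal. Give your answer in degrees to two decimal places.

tan θ_B = n₂/n₁ = 1.641/1.767 = 0.9287, so θ_B = 42.88°.
Since θ_B + θ_t = 90° at Brewster incidence, θ_t = 90° − 42.88° = 47.12°.

θ_t ≈ 47.12°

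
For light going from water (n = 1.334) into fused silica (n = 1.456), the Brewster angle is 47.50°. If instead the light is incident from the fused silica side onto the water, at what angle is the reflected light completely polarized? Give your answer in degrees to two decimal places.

tan θ_B' = n₁/n₂ = 1/tan θ_B, so θ_B' = 90° − θ_B.
θ_B' = 90° − 47.50° = 42.50°.

θ_B' ≈ 42.50°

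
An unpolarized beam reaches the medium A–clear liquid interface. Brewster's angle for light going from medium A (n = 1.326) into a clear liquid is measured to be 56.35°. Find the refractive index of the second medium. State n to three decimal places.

n ≈ 1.992

At Brewster's angle, tan θ_B = n₂/n₁ with n₁ on the incident side (medium A) and n₂ on the transmitted side (a clear liquid).
n₂ = n₁ tan θ_B = 1.326 × tan 56.35° = 1.992.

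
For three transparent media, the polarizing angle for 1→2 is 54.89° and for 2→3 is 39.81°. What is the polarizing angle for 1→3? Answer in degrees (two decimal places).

θ_B ≈ 49.85°

tan θ_B(1→2) = n₂/n₁ = tan 54.89° = 1.4223.
tan θ_B(2→3) = n₃/n₂ = tan 39.81° = 0.8335.
So n₃/n₁ = (n₂/n₁)(n₃/n₂) = 1.4223 × 0.8335 = 1.1855.
θ_B(1→3) = arctan(1.1855) = 49.85°.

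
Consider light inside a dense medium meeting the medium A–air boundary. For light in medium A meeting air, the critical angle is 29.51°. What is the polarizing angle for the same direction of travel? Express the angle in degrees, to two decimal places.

n₂/n₁ = sin θ_c = sin 29.51° = 0.4926.
tan θ_B equals the same ratio, so θ_B = arctan(0.4926) = 26.22°.

θ_B ≈ 26.22°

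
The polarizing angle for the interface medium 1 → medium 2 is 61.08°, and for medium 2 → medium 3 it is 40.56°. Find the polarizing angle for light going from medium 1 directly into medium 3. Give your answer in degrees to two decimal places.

Each Brewster angle gives a ratio: n₂/n₁ = tan 61.08° = 1.8100, n₃/n₂ = tan 40.56° = 0.8559.
Multiplying, n₃/n₁ = 1.8100 × 0.8559 = 1.5492, and θ_B(1→3) = arctan 1.5492 = 57.16°.

θ_B ≈ 57.16°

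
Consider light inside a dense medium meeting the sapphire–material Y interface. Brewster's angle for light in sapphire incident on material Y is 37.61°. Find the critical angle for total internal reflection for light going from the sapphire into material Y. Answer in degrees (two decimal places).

From Brewster, n₂/n₁ = tan θ_B = tan 37.61° = 0.7704.
Then sin θ_c = n₂/n₁ = 0.7704, so θ_c = arcsin 0.7704 = 50.39°.

θ_c ≈ 50.39°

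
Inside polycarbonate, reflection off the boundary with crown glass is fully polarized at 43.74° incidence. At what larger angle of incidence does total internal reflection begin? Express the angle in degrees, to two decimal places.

θ_c ≈ 73.13°

n₂/n₁ = tan 43.74° = 0.9570; the critical angle satisfies sin θ_c = n₂/n₁.
θ_c = arcsin(0.9570) = 73.13°.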